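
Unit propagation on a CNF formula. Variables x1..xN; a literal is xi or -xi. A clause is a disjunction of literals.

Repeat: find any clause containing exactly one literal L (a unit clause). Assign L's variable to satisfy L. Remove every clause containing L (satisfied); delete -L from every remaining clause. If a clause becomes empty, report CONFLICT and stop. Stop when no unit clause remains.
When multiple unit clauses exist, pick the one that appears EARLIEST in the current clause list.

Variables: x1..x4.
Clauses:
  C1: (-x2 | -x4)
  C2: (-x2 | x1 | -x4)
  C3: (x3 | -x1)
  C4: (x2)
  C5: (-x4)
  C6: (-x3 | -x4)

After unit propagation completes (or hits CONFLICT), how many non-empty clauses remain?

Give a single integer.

Answer: 1

Derivation:
unit clause [2] forces x2=T; simplify:
  drop -2 from [-2, -4] -> [-4]
  drop -2 from [-2, 1, -4] -> [1, -4]
  satisfied 1 clause(s); 5 remain; assigned so far: [2]
unit clause [-4] forces x4=F; simplify:
  satisfied 4 clause(s); 1 remain; assigned so far: [2, 4]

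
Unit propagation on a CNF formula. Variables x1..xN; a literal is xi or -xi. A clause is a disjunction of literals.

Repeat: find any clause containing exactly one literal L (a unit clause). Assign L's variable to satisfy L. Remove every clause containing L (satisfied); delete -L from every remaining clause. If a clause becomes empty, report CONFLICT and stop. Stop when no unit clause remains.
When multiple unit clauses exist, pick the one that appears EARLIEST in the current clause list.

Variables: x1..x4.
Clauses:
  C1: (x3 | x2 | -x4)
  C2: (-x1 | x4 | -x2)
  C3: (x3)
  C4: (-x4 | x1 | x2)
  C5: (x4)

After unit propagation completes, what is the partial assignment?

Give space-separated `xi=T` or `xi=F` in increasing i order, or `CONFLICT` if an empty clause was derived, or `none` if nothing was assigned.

Answer: x3=T x4=T

Derivation:
unit clause [3] forces x3=T; simplify:
  satisfied 2 clause(s); 3 remain; assigned so far: [3]
unit clause [4] forces x4=T; simplify:
  drop -4 from [-4, 1, 2] -> [1, 2]
  satisfied 2 clause(s); 1 remain; assigned so far: [3, 4]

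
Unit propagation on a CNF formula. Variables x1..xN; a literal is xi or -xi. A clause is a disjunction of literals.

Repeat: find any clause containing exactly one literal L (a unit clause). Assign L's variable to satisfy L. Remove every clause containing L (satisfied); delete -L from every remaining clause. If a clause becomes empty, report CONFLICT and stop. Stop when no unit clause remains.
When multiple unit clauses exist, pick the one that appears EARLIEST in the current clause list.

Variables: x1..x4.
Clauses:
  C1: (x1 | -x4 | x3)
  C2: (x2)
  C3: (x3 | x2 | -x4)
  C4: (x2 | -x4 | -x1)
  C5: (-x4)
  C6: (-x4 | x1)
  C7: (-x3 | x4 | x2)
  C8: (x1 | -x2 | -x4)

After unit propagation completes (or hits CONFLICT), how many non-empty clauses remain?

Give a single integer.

Answer: 0

Derivation:
unit clause [2] forces x2=T; simplify:
  drop -2 from [1, -2, -4] -> [1, -4]
  satisfied 4 clause(s); 4 remain; assigned so far: [2]
unit clause [-4] forces x4=F; simplify:
  satisfied 4 clause(s); 0 remain; assigned so far: [2, 4]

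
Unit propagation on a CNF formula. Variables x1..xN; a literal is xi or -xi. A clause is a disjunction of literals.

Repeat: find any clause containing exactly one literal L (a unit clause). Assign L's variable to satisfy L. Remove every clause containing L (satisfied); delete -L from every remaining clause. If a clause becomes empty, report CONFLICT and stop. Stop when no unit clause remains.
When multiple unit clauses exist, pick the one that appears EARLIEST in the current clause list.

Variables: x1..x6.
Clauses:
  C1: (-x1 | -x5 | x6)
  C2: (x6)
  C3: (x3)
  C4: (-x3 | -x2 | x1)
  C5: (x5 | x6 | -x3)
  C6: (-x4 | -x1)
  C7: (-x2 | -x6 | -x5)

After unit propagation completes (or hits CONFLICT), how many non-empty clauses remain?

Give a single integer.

unit clause [6] forces x6=T; simplify:
  drop -6 from [-2, -6, -5] -> [-2, -5]
  satisfied 3 clause(s); 4 remain; assigned so far: [6]
unit clause [3] forces x3=T; simplify:
  drop -3 from [-3, -2, 1] -> [-2, 1]
  satisfied 1 clause(s); 3 remain; assigned so far: [3, 6]

Answer: 3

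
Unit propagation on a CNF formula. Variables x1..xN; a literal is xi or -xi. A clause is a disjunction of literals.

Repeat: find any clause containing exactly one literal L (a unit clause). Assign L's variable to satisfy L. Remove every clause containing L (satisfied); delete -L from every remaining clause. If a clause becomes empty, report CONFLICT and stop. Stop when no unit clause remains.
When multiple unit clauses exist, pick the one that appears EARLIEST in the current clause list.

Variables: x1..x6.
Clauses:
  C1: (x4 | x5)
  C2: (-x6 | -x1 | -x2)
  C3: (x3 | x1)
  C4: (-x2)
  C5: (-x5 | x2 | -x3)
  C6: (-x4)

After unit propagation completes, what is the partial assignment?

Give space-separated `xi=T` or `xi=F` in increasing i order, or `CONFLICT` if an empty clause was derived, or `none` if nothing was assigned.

unit clause [-2] forces x2=F; simplify:
  drop 2 from [-5, 2, -3] -> [-5, -3]
  satisfied 2 clause(s); 4 remain; assigned so far: [2]
unit clause [-4] forces x4=F; simplify:
  drop 4 from [4, 5] -> [5]
  satisfied 1 clause(s); 3 remain; assigned so far: [2, 4]
unit clause [5] forces x5=T; simplify:
  drop -5 from [-5, -3] -> [-3]
  satisfied 1 clause(s); 2 remain; assigned so far: [2, 4, 5]
unit clause [-3] forces x3=F; simplify:
  drop 3 from [3, 1] -> [1]
  satisfied 1 clause(s); 1 remain; assigned so far: [2, 3, 4, 5]
unit clause [1] forces x1=T; simplify:
  satisfied 1 clause(s); 0 remain; assigned so far: [1, 2, 3, 4, 5]

Answer: x1=T x2=F x3=F x4=F x5=T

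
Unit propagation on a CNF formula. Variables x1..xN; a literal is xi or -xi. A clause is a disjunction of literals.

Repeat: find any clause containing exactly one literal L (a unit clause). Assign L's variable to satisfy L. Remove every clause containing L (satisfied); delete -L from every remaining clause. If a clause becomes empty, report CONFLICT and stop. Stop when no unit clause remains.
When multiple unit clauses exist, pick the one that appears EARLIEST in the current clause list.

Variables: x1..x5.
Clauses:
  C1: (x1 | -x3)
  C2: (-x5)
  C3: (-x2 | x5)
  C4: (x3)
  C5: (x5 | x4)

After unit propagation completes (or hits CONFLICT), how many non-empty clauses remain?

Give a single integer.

unit clause [-5] forces x5=F; simplify:
  drop 5 from [-2, 5] -> [-2]
  drop 5 from [5, 4] -> [4]
  satisfied 1 clause(s); 4 remain; assigned so far: [5]
unit clause [-2] forces x2=F; simplify:
  satisfied 1 clause(s); 3 remain; assigned so far: [2, 5]
unit clause [3] forces x3=T; simplify:
  drop -3 from [1, -3] -> [1]
  satisfied 1 clause(s); 2 remain; assigned so far: [2, 3, 5]
unit clause [1] forces x1=T; simplify:
  satisfied 1 clause(s); 1 remain; assigned so far: [1, 2, 3, 5]
unit clause [4] forces x4=T; simplify:
  satisfied 1 clause(s); 0 remain; assigned so far: [1, 2, 3, 4, 5]

Answer: 0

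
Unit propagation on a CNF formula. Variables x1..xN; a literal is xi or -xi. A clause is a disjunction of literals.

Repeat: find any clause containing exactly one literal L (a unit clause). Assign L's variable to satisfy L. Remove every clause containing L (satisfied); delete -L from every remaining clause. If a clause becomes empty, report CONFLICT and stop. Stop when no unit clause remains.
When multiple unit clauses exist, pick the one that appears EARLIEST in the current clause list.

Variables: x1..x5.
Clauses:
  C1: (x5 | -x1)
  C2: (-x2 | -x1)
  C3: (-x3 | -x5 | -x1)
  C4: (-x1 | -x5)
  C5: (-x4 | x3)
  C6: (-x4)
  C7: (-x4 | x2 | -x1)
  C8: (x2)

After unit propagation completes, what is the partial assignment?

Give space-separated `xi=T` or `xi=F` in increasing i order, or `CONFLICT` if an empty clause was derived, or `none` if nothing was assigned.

Answer: x1=F x2=T x4=F

Derivation:
unit clause [-4] forces x4=F; simplify:
  satisfied 3 clause(s); 5 remain; assigned so far: [4]
unit clause [2] forces x2=T; simplify:
  drop -2 from [-2, -1] -> [-1]
  satisfied 1 clause(s); 4 remain; assigned so far: [2, 4]
unit clause [-1] forces x1=F; simplify:
  satisfied 4 clause(s); 0 remain; assigned so far: [1, 2, 4]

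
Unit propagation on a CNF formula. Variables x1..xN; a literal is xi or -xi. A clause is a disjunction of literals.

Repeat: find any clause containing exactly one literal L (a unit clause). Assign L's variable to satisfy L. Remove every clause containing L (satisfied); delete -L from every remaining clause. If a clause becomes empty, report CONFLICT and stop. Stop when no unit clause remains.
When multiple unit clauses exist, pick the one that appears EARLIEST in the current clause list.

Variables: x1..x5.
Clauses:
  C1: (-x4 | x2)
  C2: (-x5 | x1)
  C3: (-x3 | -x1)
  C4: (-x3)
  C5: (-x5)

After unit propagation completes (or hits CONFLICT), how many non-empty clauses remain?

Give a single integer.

Answer: 1

Derivation:
unit clause [-3] forces x3=F; simplify:
  satisfied 2 clause(s); 3 remain; assigned so far: [3]
unit clause [-5] forces x5=F; simplify:
  satisfied 2 clause(s); 1 remain; assigned so far: [3, 5]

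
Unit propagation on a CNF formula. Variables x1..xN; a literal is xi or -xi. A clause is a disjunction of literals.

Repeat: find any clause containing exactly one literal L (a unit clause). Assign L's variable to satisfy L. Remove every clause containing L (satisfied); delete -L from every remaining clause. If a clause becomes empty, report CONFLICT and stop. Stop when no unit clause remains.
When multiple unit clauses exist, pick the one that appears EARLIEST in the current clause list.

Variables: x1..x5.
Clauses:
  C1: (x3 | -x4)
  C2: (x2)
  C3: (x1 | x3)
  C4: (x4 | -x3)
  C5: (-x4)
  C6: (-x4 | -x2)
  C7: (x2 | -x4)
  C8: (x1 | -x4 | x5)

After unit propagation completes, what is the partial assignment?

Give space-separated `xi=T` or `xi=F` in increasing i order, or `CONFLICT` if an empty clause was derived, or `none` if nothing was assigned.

Answer: x1=T x2=T x3=F x4=F

Derivation:
unit clause [2] forces x2=T; simplify:
  drop -2 from [-4, -2] -> [-4]
  satisfied 2 clause(s); 6 remain; assigned so far: [2]
unit clause [-4] forces x4=F; simplify:
  drop 4 from [4, -3] -> [-3]
  satisfied 4 clause(s); 2 remain; assigned so far: [2, 4]
unit clause [-3] forces x3=F; simplify:
  drop 3 from [1, 3] -> [1]
  satisfied 1 clause(s); 1 remain; assigned so far: [2, 3, 4]
unit clause [1] forces x1=T; simplify:
  satisfied 1 clause(s); 0 remain; assigned so far: [1, 2, 3, 4]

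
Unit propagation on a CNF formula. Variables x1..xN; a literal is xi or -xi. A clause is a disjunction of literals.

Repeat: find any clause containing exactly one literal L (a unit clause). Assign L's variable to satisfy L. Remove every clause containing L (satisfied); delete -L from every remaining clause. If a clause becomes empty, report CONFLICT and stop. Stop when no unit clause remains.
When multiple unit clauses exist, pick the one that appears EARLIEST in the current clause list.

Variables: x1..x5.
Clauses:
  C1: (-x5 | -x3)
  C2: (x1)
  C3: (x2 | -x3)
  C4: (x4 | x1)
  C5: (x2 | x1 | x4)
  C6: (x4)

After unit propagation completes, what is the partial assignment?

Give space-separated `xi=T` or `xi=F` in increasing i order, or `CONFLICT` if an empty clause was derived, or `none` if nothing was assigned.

Answer: x1=T x4=T

Derivation:
unit clause [1] forces x1=T; simplify:
  satisfied 3 clause(s); 3 remain; assigned so far: [1]
unit clause [4] forces x4=T; simplify:
  satisfied 1 clause(s); 2 remain; assigned so far: [1, 4]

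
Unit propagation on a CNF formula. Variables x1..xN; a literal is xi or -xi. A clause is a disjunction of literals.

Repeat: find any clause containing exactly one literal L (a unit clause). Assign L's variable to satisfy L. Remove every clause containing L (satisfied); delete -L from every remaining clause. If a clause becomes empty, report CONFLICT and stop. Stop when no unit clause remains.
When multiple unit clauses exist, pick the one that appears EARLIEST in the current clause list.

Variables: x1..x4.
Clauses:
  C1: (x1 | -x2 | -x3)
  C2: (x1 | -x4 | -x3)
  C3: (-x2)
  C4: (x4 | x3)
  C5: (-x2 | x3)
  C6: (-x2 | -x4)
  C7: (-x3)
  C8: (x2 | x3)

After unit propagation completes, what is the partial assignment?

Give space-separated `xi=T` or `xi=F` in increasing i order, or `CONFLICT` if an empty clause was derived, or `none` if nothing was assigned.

Answer: CONFLICT

Derivation:
unit clause [-2] forces x2=F; simplify:
  drop 2 from [2, 3] -> [3]
  satisfied 4 clause(s); 4 remain; assigned so far: [2]
unit clause [-3] forces x3=F; simplify:
  drop 3 from [4, 3] -> [4]
  drop 3 from [3] -> [] (empty!)
  satisfied 2 clause(s); 2 remain; assigned so far: [2, 3]
CONFLICT (empty clause)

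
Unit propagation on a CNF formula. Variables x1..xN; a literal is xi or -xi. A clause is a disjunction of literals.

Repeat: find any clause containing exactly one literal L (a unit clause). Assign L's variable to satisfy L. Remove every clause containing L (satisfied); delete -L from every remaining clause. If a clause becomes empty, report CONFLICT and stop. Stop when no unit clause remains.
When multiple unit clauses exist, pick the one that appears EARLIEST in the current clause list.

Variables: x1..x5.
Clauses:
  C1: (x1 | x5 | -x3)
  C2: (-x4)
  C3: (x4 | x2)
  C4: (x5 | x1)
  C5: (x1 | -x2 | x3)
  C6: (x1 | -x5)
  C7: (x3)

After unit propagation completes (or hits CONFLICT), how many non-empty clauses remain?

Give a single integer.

Answer: 3

Derivation:
unit clause [-4] forces x4=F; simplify:
  drop 4 from [4, 2] -> [2]
  satisfied 1 clause(s); 6 remain; assigned so far: [4]
unit clause [2] forces x2=T; simplify:
  drop -2 from [1, -2, 3] -> [1, 3]
  satisfied 1 clause(s); 5 remain; assigned so far: [2, 4]
unit clause [3] forces x3=T; simplify:
  drop -3 from [1, 5, -3] -> [1, 5]
  satisfied 2 clause(s); 3 remain; assigned so far: [2, 3, 4]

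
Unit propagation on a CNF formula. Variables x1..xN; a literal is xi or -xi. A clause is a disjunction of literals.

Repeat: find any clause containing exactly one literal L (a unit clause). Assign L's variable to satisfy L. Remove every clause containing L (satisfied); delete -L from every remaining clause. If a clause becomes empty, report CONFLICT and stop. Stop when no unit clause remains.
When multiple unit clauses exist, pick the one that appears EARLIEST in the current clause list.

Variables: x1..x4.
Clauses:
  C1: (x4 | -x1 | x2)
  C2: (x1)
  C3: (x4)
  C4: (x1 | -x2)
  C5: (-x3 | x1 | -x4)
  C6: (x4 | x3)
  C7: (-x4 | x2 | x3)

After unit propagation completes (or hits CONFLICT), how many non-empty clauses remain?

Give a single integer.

Answer: 1

Derivation:
unit clause [1] forces x1=T; simplify:
  drop -1 from [4, -1, 2] -> [4, 2]
  satisfied 3 clause(s); 4 remain; assigned so far: [1]
unit clause [4] forces x4=T; simplify:
  drop -4 from [-4, 2, 3] -> [2, 3]
  satisfied 3 clause(s); 1 remain; assigned so far: [1, 4]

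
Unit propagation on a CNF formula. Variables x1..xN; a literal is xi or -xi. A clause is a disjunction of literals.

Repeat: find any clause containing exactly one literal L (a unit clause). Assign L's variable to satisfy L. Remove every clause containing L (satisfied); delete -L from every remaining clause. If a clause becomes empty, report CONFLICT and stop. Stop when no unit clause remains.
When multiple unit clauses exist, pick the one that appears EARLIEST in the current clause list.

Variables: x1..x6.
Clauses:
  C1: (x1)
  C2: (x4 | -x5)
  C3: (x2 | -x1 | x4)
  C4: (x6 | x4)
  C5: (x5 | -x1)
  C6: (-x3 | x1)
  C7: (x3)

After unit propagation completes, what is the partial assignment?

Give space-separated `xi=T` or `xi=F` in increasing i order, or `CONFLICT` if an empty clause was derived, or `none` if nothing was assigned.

Answer: x1=T x3=T x4=T x5=T

Derivation:
unit clause [1] forces x1=T; simplify:
  drop -1 from [2, -1, 4] -> [2, 4]
  drop -1 from [5, -1] -> [5]
  satisfied 2 clause(s); 5 remain; assigned so far: [1]
unit clause [5] forces x5=T; simplify:
  drop -5 from [4, -5] -> [4]
  satisfied 1 clause(s); 4 remain; assigned so far: [1, 5]
unit clause [4] forces x4=T; simplify:
  satisfied 3 clause(s); 1 remain; assigned so far: [1, 4, 5]
unit clause [3] forces x3=T; simplify:
  satisfied 1 clause(s); 0 remain; assigned so far: [1, 3, 4, 5]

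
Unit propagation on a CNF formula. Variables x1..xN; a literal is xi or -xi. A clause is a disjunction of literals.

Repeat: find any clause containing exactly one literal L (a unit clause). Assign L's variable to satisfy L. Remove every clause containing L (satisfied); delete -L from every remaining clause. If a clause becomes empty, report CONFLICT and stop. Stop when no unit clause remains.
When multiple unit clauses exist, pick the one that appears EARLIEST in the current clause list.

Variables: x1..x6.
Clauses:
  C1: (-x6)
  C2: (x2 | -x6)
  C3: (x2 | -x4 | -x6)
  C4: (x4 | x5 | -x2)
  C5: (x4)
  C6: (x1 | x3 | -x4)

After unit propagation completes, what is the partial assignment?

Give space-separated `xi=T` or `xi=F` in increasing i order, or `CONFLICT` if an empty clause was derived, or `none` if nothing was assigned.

unit clause [-6] forces x6=F; simplify:
  satisfied 3 clause(s); 3 remain; assigned so far: [6]
unit clause [4] forces x4=T; simplify:
  drop -4 from [1, 3, -4] -> [1, 3]
  satisfied 2 clause(s); 1 remain; assigned so far: [4, 6]

Answer: x4=T x6=F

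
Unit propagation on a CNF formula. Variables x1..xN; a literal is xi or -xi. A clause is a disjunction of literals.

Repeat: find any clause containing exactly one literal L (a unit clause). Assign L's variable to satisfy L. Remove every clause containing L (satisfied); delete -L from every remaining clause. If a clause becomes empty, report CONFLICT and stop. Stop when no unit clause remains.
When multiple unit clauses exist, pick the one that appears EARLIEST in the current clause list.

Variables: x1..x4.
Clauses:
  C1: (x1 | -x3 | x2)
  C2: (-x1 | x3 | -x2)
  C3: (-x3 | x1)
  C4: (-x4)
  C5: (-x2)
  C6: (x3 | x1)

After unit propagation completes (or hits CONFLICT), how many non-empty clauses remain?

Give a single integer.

unit clause [-4] forces x4=F; simplify:
  satisfied 1 clause(s); 5 remain; assigned so far: [4]
unit clause [-2] forces x2=F; simplify:
  drop 2 from [1, -3, 2] -> [1, -3]
  satisfied 2 clause(s); 3 remain; assigned so far: [2, 4]

Answer: 3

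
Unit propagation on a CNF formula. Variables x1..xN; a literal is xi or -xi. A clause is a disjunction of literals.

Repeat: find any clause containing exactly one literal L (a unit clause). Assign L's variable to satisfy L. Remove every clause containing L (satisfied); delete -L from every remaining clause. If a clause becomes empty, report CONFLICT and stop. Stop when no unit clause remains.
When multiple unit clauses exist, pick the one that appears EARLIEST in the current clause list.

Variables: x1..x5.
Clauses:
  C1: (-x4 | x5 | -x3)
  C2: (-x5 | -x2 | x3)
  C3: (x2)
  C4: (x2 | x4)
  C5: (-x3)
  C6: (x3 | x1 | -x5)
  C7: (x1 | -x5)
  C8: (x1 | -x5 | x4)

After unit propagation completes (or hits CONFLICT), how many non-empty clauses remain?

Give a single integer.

unit clause [2] forces x2=T; simplify:
  drop -2 from [-5, -2, 3] -> [-5, 3]
  satisfied 2 clause(s); 6 remain; assigned so far: [2]
unit clause [-3] forces x3=F; simplify:
  drop 3 from [-5, 3] -> [-5]
  drop 3 from [3, 1, -5] -> [1, -5]
  satisfied 2 clause(s); 4 remain; assigned so far: [2, 3]
unit clause [-5] forces x5=F; simplify:
  satisfied 4 clause(s); 0 remain; assigned so far: [2, 3, 5]

Answer: 0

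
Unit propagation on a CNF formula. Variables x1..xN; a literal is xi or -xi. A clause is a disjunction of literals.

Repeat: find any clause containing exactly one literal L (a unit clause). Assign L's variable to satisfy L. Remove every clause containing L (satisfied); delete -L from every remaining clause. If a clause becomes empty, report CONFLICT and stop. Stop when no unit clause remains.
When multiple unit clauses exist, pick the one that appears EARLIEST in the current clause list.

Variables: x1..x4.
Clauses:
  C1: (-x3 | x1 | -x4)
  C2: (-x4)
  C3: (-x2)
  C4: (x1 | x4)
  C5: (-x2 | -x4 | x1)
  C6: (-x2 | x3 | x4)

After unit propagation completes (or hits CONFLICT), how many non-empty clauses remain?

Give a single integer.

unit clause [-4] forces x4=F; simplify:
  drop 4 from [1, 4] -> [1]
  drop 4 from [-2, 3, 4] -> [-2, 3]
  satisfied 3 clause(s); 3 remain; assigned so far: [4]
unit clause [-2] forces x2=F; simplify:
  satisfied 2 clause(s); 1 remain; assigned so far: [2, 4]
unit clause [1] forces x1=T; simplify:
  satisfied 1 clause(s); 0 remain; assigned so far: [1, 2, 4]

Answer: 0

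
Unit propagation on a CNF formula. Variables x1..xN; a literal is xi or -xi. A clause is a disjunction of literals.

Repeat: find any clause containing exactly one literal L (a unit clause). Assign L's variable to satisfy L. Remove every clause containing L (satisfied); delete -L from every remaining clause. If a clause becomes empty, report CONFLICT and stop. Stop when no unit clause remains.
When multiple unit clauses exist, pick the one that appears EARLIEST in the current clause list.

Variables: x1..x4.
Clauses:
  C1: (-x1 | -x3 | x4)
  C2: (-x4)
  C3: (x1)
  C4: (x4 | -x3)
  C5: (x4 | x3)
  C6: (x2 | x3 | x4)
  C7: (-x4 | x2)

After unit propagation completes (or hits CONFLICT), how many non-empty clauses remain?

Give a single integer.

Answer: 1

Derivation:
unit clause [-4] forces x4=F; simplify:
  drop 4 from [-1, -3, 4] -> [-1, -3]
  drop 4 from [4, -3] -> [-3]
  drop 4 from [4, 3] -> [3]
  drop 4 from [2, 3, 4] -> [2, 3]
  satisfied 2 clause(s); 5 remain; assigned so far: [4]
unit clause [1] forces x1=T; simplify:
  drop -1 from [-1, -3] -> [-3]
  satisfied 1 clause(s); 4 remain; assigned so far: [1, 4]
unit clause [-3] forces x3=F; simplify:
  drop 3 from [3] -> [] (empty!)
  drop 3 from [2, 3] -> [2]
  satisfied 2 clause(s); 2 remain; assigned so far: [1, 3, 4]
CONFLICT (empty clause)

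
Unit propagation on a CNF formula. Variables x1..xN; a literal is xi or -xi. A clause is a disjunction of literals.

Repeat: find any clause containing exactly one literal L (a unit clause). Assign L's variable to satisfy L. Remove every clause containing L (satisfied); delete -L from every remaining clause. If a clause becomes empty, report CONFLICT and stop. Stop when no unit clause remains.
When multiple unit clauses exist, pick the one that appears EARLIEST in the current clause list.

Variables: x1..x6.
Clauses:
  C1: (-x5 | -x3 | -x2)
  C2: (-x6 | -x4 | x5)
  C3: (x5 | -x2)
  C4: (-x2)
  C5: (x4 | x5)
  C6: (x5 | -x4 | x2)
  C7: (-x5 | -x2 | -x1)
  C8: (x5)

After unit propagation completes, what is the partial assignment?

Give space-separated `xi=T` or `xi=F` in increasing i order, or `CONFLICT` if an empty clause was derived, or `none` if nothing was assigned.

unit clause [-2] forces x2=F; simplify:
  drop 2 from [5, -4, 2] -> [5, -4]
  satisfied 4 clause(s); 4 remain; assigned so far: [2]
unit clause [5] forces x5=T; simplify:
  satisfied 4 clause(s); 0 remain; assigned so far: [2, 5]

Answer: x2=F x5=T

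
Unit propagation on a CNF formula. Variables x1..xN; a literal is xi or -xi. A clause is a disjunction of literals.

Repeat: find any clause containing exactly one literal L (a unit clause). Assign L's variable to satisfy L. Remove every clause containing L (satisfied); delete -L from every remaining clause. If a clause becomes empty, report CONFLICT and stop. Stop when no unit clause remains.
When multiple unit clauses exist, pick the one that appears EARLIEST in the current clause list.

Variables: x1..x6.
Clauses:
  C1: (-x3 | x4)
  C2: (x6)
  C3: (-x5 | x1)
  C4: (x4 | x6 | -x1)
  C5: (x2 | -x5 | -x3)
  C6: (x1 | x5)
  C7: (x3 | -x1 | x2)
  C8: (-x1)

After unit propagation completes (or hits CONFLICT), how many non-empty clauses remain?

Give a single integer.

Answer: 1

Derivation:
unit clause [6] forces x6=T; simplify:
  satisfied 2 clause(s); 6 remain; assigned so far: [6]
unit clause [-1] forces x1=F; simplify:
  drop 1 from [-5, 1] -> [-5]
  drop 1 from [1, 5] -> [5]
  satisfied 2 clause(s); 4 remain; assigned so far: [1, 6]
unit clause [-5] forces x5=F; simplify:
  drop 5 from [5] -> [] (empty!)
  satisfied 2 clause(s); 2 remain; assigned so far: [1, 5, 6]
CONFLICT (empty clause)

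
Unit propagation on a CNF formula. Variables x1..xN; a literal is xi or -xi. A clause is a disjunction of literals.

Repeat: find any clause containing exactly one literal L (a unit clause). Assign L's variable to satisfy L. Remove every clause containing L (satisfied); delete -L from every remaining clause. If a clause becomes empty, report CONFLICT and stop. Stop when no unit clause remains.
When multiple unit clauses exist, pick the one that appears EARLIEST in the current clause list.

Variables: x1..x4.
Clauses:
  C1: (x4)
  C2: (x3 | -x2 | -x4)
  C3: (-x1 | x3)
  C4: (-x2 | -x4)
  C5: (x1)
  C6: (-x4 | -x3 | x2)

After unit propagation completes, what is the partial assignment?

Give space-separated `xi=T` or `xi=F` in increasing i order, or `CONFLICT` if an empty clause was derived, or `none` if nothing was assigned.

unit clause [4] forces x4=T; simplify:
  drop -4 from [3, -2, -4] -> [3, -2]
  drop -4 from [-2, -4] -> [-2]
  drop -4 from [-4, -3, 2] -> [-3, 2]
  satisfied 1 clause(s); 5 remain; assigned so far: [4]
unit clause [-2] forces x2=F; simplify:
  drop 2 from [-3, 2] -> [-3]
  satisfied 2 clause(s); 3 remain; assigned so far: [2, 4]
unit clause [1] forces x1=T; simplify:
  drop -1 from [-1, 3] -> [3]
  satisfied 1 clause(s); 2 remain; assigned so far: [1, 2, 4]
unit clause [3] forces x3=T; simplify:
  drop -3 from [-3] -> [] (empty!)
  satisfied 1 clause(s); 1 remain; assigned so far: [1, 2, 3, 4]
CONFLICT (empty clause)

Answer: CONFLICT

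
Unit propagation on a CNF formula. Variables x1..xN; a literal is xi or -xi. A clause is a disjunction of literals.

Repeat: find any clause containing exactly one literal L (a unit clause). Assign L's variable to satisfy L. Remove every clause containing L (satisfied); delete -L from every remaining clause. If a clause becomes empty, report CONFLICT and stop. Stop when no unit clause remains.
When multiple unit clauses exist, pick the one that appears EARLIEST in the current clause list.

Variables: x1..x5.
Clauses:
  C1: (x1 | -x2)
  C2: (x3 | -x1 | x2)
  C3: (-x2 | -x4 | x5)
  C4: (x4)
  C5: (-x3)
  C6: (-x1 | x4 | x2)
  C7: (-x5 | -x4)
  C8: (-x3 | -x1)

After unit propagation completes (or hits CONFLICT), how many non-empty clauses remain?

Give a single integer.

unit clause [4] forces x4=T; simplify:
  drop -4 from [-2, -4, 5] -> [-2, 5]
  drop -4 from [-5, -4] -> [-5]
  satisfied 2 clause(s); 6 remain; assigned so far: [4]
unit clause [-3] forces x3=F; simplify:
  drop 3 from [3, -1, 2] -> [-1, 2]
  satisfied 2 clause(s); 4 remain; assigned so far: [3, 4]
unit clause [-5] forces x5=F; simplify:
  drop 5 from [-2, 5] -> [-2]
  satisfied 1 clause(s); 3 remain; assigned so far: [3, 4, 5]
unit clause [-2] forces x2=F; simplify:
  drop 2 from [-1, 2] -> [-1]
  satisfied 2 clause(s); 1 remain; assigned so far: [2, 3, 4, 5]
unit clause [-1] forces x1=F; simplify:
  satisfied 1 clause(s); 0 remain; assigned so far: [1, 2, 3, 4, 5]

Answer: 0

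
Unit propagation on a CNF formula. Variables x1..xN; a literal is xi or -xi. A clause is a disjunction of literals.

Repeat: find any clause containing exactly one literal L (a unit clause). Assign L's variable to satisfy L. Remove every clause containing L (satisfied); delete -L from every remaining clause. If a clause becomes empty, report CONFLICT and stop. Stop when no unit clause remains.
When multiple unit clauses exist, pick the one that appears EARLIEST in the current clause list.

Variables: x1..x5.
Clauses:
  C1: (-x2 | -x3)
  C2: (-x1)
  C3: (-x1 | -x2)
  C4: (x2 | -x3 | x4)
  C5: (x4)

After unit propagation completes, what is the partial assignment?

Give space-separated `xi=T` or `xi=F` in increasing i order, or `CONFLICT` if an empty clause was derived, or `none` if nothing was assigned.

unit clause [-1] forces x1=F; simplify:
  satisfied 2 clause(s); 3 remain; assigned so far: [1]
unit clause [4] forces x4=T; simplify:
  satisfied 2 clause(s); 1 remain; assigned so far: [1, 4]

Answer: x1=F x4=T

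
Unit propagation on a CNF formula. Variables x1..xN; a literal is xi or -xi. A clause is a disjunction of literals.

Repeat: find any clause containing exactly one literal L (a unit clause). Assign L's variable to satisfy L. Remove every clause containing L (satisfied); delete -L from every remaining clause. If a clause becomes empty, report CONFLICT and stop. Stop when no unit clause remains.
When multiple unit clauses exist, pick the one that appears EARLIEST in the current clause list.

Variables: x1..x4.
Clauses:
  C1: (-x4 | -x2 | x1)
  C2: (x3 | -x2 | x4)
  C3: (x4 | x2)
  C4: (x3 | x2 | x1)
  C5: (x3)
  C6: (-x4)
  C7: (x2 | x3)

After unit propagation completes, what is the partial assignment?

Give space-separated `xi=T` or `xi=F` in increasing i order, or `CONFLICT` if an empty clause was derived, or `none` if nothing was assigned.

unit clause [3] forces x3=T; simplify:
  satisfied 4 clause(s); 3 remain; assigned so far: [3]
unit clause [-4] forces x4=F; simplify:
  drop 4 from [4, 2] -> [2]
  satisfied 2 clause(s); 1 remain; assigned so far: [3, 4]
unit clause [2] forces x2=T; simplify:
  satisfied 1 clause(s); 0 remain; assigned so far: [2, 3, 4]

Answer: x2=T x3=T x4=F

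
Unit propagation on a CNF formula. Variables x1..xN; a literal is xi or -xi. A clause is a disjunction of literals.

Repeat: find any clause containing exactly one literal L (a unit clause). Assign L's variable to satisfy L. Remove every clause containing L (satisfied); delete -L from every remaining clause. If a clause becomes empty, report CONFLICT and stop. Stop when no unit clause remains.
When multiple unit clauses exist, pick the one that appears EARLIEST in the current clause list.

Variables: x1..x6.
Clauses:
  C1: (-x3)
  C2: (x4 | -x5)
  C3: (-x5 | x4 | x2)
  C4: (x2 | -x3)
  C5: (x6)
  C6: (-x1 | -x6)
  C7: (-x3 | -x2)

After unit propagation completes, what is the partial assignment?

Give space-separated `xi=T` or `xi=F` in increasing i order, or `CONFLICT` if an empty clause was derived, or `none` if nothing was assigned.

Answer: x1=F x3=F x6=T

Derivation:
unit clause [-3] forces x3=F; simplify:
  satisfied 3 clause(s); 4 remain; assigned so far: [3]
unit clause [6] forces x6=T; simplify:
  drop -6 from [-1, -6] -> [-1]
  satisfied 1 clause(s); 3 remain; assigned so far: [3, 6]
unit clause [-1] forces x1=F; simplify:
  satisfied 1 clause(s); 2 remain; assigned so far: [1, 3, 6]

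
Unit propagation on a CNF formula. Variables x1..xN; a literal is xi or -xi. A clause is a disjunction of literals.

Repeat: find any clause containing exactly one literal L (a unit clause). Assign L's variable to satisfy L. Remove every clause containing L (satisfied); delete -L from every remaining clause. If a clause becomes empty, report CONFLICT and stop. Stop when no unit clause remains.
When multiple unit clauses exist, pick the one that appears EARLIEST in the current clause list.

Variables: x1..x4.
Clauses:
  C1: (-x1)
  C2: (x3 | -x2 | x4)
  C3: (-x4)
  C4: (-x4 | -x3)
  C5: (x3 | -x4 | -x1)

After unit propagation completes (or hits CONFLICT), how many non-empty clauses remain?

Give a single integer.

Answer: 1

Derivation:
unit clause [-1] forces x1=F; simplify:
  satisfied 2 clause(s); 3 remain; assigned so far: [1]
unit clause [-4] forces x4=F; simplify:
  drop 4 from [3, -2, 4] -> [3, -2]
  satisfied 2 clause(s); 1 remain; assigned so far: [1, 4]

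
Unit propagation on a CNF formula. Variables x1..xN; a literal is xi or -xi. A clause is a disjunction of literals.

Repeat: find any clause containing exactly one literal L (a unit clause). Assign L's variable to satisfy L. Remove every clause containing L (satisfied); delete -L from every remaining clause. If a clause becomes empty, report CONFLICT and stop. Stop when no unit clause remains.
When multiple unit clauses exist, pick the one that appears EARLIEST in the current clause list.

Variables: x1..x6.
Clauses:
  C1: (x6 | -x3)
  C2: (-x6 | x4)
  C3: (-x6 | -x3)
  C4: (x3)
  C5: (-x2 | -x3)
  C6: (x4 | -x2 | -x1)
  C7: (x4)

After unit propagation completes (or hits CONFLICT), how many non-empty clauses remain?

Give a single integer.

unit clause [3] forces x3=T; simplify:
  drop -3 from [6, -3] -> [6]
  drop -3 from [-6, -3] -> [-6]
  drop -3 from [-2, -3] -> [-2]
  satisfied 1 clause(s); 6 remain; assigned so far: [3]
unit clause [6] forces x6=T; simplify:
  drop -6 from [-6, 4] -> [4]
  drop -6 from [-6] -> [] (empty!)
  satisfied 1 clause(s); 5 remain; assigned so far: [3, 6]
CONFLICT (empty clause)

Answer: 4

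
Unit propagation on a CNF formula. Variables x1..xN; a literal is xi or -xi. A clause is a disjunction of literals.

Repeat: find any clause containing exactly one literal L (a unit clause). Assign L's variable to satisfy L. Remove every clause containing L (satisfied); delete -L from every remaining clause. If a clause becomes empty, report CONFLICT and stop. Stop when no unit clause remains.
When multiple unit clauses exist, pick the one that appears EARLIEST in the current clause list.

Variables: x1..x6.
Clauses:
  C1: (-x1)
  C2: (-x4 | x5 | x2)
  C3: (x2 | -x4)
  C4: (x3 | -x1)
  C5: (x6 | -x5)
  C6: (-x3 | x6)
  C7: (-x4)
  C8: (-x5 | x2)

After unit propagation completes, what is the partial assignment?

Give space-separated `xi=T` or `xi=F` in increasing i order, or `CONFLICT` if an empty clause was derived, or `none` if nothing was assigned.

unit clause [-1] forces x1=F; simplify:
  satisfied 2 clause(s); 6 remain; assigned so far: [1]
unit clause [-4] forces x4=F; simplify:
  satisfied 3 clause(s); 3 remain; assigned so far: [1, 4]

Answer: x1=F x4=F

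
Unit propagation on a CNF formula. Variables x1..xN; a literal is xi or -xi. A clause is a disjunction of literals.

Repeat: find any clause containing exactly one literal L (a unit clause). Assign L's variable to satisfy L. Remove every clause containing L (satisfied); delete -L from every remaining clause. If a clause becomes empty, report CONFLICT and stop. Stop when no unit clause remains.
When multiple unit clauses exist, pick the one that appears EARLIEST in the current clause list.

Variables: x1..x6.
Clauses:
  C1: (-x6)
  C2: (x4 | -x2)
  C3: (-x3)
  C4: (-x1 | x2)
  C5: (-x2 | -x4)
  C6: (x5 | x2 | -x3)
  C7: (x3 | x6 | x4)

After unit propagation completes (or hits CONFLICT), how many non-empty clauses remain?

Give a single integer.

Answer: 0

Derivation:
unit clause [-6] forces x6=F; simplify:
  drop 6 from [3, 6, 4] -> [3, 4]
  satisfied 1 clause(s); 6 remain; assigned so far: [6]
unit clause [-3] forces x3=F; simplify:
  drop 3 from [3, 4] -> [4]
  satisfied 2 clause(s); 4 remain; assigned so far: [3, 6]
unit clause [4] forces x4=T; simplify:
  drop -4 from [-2, -4] -> [-2]
  satisfied 2 clause(s); 2 remain; assigned so far: [3, 4, 6]
unit clause [-2] forces x2=F; simplify:
  drop 2 from [-1, 2] -> [-1]
  satisfied 1 clause(s); 1 remain; assigned so far: [2, 3, 4, 6]
unit clause [-1] forces x1=F; simplify:
  satisfied 1 clause(s); 0 remain; assigned so far: [1, 2, 3, 4, 6]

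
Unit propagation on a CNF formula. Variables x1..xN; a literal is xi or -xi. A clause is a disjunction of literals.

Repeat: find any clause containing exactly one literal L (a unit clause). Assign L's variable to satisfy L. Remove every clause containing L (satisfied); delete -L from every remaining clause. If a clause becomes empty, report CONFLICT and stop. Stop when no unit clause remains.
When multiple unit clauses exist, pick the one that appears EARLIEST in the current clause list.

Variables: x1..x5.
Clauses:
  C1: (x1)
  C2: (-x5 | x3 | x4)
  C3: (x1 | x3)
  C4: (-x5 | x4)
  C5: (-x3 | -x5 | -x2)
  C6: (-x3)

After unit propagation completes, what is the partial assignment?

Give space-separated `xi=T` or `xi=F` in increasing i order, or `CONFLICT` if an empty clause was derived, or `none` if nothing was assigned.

unit clause [1] forces x1=T; simplify:
  satisfied 2 clause(s); 4 remain; assigned so far: [1]
unit clause [-3] forces x3=F; simplify:
  drop 3 from [-5, 3, 4] -> [-5, 4]
  satisfied 2 clause(s); 2 remain; assigned so far: [1, 3]

Answer: x1=T x3=F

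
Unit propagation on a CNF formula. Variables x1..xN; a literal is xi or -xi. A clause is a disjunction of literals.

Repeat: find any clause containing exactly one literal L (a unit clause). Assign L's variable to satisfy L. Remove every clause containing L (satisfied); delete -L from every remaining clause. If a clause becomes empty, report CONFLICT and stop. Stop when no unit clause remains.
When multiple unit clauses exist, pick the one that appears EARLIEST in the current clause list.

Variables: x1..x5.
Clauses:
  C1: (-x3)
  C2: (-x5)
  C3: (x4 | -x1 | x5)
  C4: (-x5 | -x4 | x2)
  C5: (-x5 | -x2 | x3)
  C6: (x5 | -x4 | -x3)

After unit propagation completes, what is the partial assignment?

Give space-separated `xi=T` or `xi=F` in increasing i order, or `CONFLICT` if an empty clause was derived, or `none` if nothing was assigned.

Answer: x3=F x5=F

Derivation:
unit clause [-3] forces x3=F; simplify:
  drop 3 from [-5, -2, 3] -> [-5, -2]
  satisfied 2 clause(s); 4 remain; assigned so far: [3]
unit clause [-5] forces x5=F; simplify:
  drop 5 from [4, -1, 5] -> [4, -1]
  satisfied 3 clause(s); 1 remain; assigned so far: [3, 5]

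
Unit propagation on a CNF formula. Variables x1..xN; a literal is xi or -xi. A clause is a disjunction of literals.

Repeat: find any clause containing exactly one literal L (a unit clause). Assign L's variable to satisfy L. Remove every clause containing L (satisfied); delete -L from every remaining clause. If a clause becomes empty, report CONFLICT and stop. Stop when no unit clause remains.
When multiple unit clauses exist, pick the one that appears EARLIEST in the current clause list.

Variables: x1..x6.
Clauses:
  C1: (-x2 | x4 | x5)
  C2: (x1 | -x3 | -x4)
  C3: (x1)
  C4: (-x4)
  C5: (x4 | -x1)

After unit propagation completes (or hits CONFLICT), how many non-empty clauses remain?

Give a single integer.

unit clause [1] forces x1=T; simplify:
  drop -1 from [4, -1] -> [4]
  satisfied 2 clause(s); 3 remain; assigned so far: [1]
unit clause [-4] forces x4=F; simplify:
  drop 4 from [-2, 4, 5] -> [-2, 5]
  drop 4 from [4] -> [] (empty!)
  satisfied 1 clause(s); 2 remain; assigned so far: [1, 4]
CONFLICT (empty clause)

Answer: 1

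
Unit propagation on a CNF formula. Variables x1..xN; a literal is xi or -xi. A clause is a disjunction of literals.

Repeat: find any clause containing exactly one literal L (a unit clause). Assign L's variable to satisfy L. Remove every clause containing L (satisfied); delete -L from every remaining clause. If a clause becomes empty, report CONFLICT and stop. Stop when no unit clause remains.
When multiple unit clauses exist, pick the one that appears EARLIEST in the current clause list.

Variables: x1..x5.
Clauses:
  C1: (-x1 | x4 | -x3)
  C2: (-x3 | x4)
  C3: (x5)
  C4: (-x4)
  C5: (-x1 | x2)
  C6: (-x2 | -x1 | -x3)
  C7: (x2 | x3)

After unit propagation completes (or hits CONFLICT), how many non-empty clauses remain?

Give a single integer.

unit clause [5] forces x5=T; simplify:
  satisfied 1 clause(s); 6 remain; assigned so far: [5]
unit clause [-4] forces x4=F; simplify:
  drop 4 from [-1, 4, -3] -> [-1, -3]
  drop 4 from [-3, 4] -> [-3]
  satisfied 1 clause(s); 5 remain; assigned so far: [4, 5]
unit clause [-3] forces x3=F; simplify:
  drop 3 from [2, 3] -> [2]
  satisfied 3 clause(s); 2 remain; assigned so far: [3, 4, 5]
unit clause [2] forces x2=T; simplify:
  satisfied 2 clause(s); 0 remain; assigned so far: [2, 3, 4, 5]

Answer: 0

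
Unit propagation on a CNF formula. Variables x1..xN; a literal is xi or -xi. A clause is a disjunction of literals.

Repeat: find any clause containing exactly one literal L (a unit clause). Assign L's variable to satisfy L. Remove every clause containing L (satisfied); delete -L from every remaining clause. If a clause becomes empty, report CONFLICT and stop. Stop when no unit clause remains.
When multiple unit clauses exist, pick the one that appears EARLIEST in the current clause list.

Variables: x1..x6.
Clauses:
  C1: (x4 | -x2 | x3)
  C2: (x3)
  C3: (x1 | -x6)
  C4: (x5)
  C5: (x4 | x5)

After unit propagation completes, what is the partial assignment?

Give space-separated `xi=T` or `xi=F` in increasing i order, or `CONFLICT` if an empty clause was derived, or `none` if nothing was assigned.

Answer: x3=T x5=T

Derivation:
unit clause [3] forces x3=T; simplify:
  satisfied 2 clause(s); 3 remain; assigned so far: [3]
unit clause [5] forces x5=T; simplify:
  satisfied 2 clause(s); 1 remain; assigned so far: [3, 5]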